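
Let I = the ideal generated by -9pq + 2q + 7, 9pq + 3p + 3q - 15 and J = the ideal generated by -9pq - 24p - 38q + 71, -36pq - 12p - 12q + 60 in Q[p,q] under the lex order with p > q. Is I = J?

Since reduced Gröbner bases are canonical representatives of ideals under a given ordering, it suffices to compute and compare them.
Buchberger on the first generating set:
f_1 = -9pq + 2q + 7, LT = pq.
f_2 = 9pq + 3p + 3q - 15, LT = pq.

S(f_1,f_2): lcm = pq. S = -1/3p - 5/9q + 8/9.
  leading term p: no divisor's leading term divides it; move -1/3p to the remainder.
  leading term q: no divisor's leading term divides it; move -5/9q to the remainder.
  leading term 1: no divisor's leading term divides it; move 8/9 to the remainder.
  remainder -1/3p - 5/9q + 8/9 ≠ 0; add g_3 = -1/3p - 5/9q + 8/9 to the basis.

S(f_1,g_3): lcm = pq. S = -5/3q^2 + 22/9q - 7/9.
  leading term q^2: no divisor's leading term divides it; move -5/3q^2 to the remainder.
  leading term q: no divisor's leading term divides it; move 22/9q to the remainder.
  leading term 1: no divisor's leading term divides it; move -7/9 to the remainder.
  remainder -5/3q^2 + 22/9q - 7/9 ≠ 0; add g_4 = -5/3q^2 + 22/9q - 7/9 to the basis.

The other S-polynomials (S(f_2,g_3), S(f_1,g_4), S(f_2,g_4), S(g_3,g_4)) all reduce to 0 modulo the current basis, so we have a Gröbner basis.
Inter-reduce: drop elements whose leading term is divisible by another's, tail-reduce, and make monic.
Reduced Gröbner basis: {p + 5/3q - 8/3, q^2 - 22/15q + 7/15}.

Buchberger on the second generating set:
h_1 = -9pq - 24p - 38q + 71, LT = pq.
h_2 = -36pq - 12p - 12q + 60, LT = pq.

S(h_1,h_2): lcm = pq. S = 7/3p + 35/9q - 56/9.
  leading term p: no divisor's leading term divides it; move 7/3p to the remainder.
  leading term q: no divisor's leading term divides it; move 35/9q to the remainder.
  leading term 1: no divisor's leading term divides it; move -56/9 to the remainder.
  remainder 7/3p + 35/9q - 56/9 ≠ 0; add k_3 = 7/3p + 35/9q - 56/9 to the basis.

S(h_1,k_3): lcm = pq. S = 8/3p - 5/3q^2 + 62/9q - 71/9.
  leading term p: subtract (8/7)·k_3 from 8/3p - 5/3q^2 + 62/9q - 71/9 → -5/3q^2 + 22/9q - 7/9
  leading term q^2: no divisor's leading term divides it; move -5/3q^2 to the remainder.
  leading term q: no divisor's leading term divides it; move 22/9q to the remainder.
  leading term 1: no divisor's leading term divides it; move -7/9 to the remainder.
  remainder -5/3q^2 + 22/9q - 7/9 ≠ 0; add k_4 = -5/3q^2 + 22/9q - 7/9 to the basis.

The other S-polynomials (S(h_2,k_3), S(h_1,k_4), S(h_2,k_4), S(k_3,k_4)) all reduce to 0 modulo the current basis, so we have a Gröbner basis.
Inter-reduce: drop elements whose leading term is divisible by another's, tail-reduce, and make monic.
Reduced Gröbner basis: {p + 5/3q - 8/3, q^2 - 22/15q + 7/15}.

Same reduced basis, so the two generating sets span the same ideal.

Yes, the ideals are equal.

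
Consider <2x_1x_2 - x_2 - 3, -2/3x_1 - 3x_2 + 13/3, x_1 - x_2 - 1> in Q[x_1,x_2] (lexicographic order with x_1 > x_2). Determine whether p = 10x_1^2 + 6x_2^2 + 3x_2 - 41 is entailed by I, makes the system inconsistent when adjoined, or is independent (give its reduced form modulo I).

First compute the reduced Gröbner basis of I by Buchberger's algorithm.
f_1 = 2x_1x_2 - x_2 - 3, LT = x_1x_2.
f_2 = -2/3x_1 - 3x_2 + 13/3, LT = x_1.
f_3 = x_1 - x_2 - 1, LT = x_1.

S(f_1,f_2): lcm = x_1x_2. S = -9/2x_2^2 + 6x_2 - 3/2.
  leading term x_2^2: no divisor's leading term divides it; move -9/2x_2^2 to the remainder.
  leading term x_2: no divisor's leading term divides it; move 6x_2 to the remainder.
  leading term 1: no divisor's leading term divides it; move -3/2 to the remainder.
  remainder -9/2x_2^2 + 6x_2 - 3/2 ≠ 0; add h_4 = -9/2x_2^2 + 6x_2 - 3/2 to the basis.

S(f_1,f_3): lcm = x_1x_2. S = x_2^2 + 1/2x_2 - 3/2.
  leading term x_2^2: subtract (-2/9)·h_4 from x_2^2 + 1/2x_2 - 3/2 → 11/6x_2 - 11/6
  leading term x_2: no divisor's leading term divides it; move 11/6x_2 to the remainder.
  leading term 1: no divisor's leading term divides it; move -11/6 to the remainder.
  remainder 11/6x_2 - 11/6 ≠ 0; add h_5 = 11/6x_2 - 11/6 to the basis.

The other S-polynomials (S(f_2,f_3), S(f_1,h_4), S(f_2,h_4), S(f_3,h_4), S(f_1,h_5), S(f_2,h_5), S(f_3,h_5), S(h_4,h_5)) all reduce to 0 modulo the current basis, so we have a Gröbner basis.
Inter-reduce: drop elements whose leading term is divisible by another's, tail-reduce, and make monic.
Reduced Gröbner basis: {x_1 - 2, x_2 - 1}.
Label its elements g_1 = x_1 - 2, g_2 = x_2 - 1.

Reduce p = 10x_1^2 + 6x_2^2 + 3x_2 - 41 modulo G:
  leading term x_1^2: subtract (10x_1)·g_1 from 10x_1^2 + 6x_2^2 + 3x_2 - 41 → 20x_1 + 6x_2^2 + 3x_2 - 41
  leading term x_1: subtract (20)·g_1 from 20x_1 + 6x_2^2 + 3x_2 - 41 → 6x_2^2 + 3x_2 - 1
  leading term x_2^2: subtract (6x_2)·g_2 from 6x_2^2 + 3x_2 - 1 → 9x_2 - 1
  leading term x_2: subtract (9)·g_2 from 9x_2 - 1 → 8
  leading term 1: no divisor's leading term divides it; move 8 to the remainder.
  normal form = 8.
The normal form is nonzero, so p ∉ I. Since p minus its normal form lies in I, I + (p) = I + (r) where r = 8; decide whether this ideal is the whole ring.
Here r = 8 is a nonzero constant, hence a unit: 1 ∈ I + (p), the Gröbner basis of I + (p) is {1}, and the enlarged system has no common solution — adjoining p is inconsistent.

Adjoining 10x_1^2 + 6x_2^2 + 3x_2 - 41 makes the ideal the whole ring: the system is inconsistent.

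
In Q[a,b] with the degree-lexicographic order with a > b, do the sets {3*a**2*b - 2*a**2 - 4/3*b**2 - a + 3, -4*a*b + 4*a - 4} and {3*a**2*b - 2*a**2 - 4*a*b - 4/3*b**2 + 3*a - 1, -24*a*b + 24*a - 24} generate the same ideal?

Yes, the ideals are equal.

For a fixed monomial order, each ideal has a unique reduced Gröbner basis; comparing bases decides equality.
Buchberger on the first generating set:
f_1 = 3*a**2*b - 2*a**2 - 4/3*b**2 - a + 3, LT = a**2*b.
f_2 = -4*a*b + 4*a - 4, LT = a*b.

S(f_1,f_2): lcm = a**2*b. S = 1/3*a**2 - 4/9*b**2 - 4/3*a + 1.
  reduce S modulo (f_1, f_2):
  remainder 1/3*a**2 - 4/9*b**2 - 4/3*a + 1 ≠ 0; add g_3 = 1/3*a**2 - 4/9*b**2 - 4/3*a + 1 to the basis.

S(f_1,g_3): lcm = a**2*b. S = 4/3*b**3 - 2/3*a**2 + 4*a*b - 4/9*b**2 - 1/3*a - 3*b + 1.
  reduce S modulo (f_1, f_2, g_3):
  remainder 4/3*b**3 - 4/3*b**2 + a - 3*b - 1 ≠ 0; add g_4 = 4/3*b**3 - 4/3*b**2 + a - 3*b - 1 to the basis.

The other S-polynomials (S(f_2,g_3), S(f_1,g_4), S(f_2,g_4), S(g_3,g_4)) all reduce to 0 modulo the current basis, so we have a Gröbner basis.
Inter-reduce: drop elements whose leading term is divisible by another's, tail-reduce, and make monic.
Reduced Gröbner basis: {b**3 - b**2 + 3/4*a - 9/4*b - 3/4, a**2 - 4/3*b**2 - 4*a + 3, a*b - a + 1}.

Buchberger on the second generating set:
h_1 = 3*a**2*b - 2*a**2 - 4*a*b - 4/3*b**2 + 3*a - 1, LT = a**2*b.
h_2 = -24*a*b + 24*a - 24, LT = a*b.

S(h_1,h_2): lcm = a**2*b. S = 1/3*a**2 - 4/3*a*b - 4/9*b**2 - 1/3.
  reduce S modulo (h_1, h_2):
  remainder 1/3*a**2 - 4/9*b**2 - 4/3*a + 1 ≠ 0; add k_3 = 1/3*a**2 - 4/9*b**2 - 4/3*a + 1 to the basis.

S(h_1,k_3): lcm = a**2*b. S = 4/3*b**3 - 2/3*a**2 + 8/3*a*b - 4/9*b**2 + a - 3*b - 1/3.
  reduce S modulo (h_1, h_2, k_3):
  remainder 4/3*b**3 - 4/3*b**2 + a - 3*b - 1 ≠ 0; add k_4 = 4/3*b**3 - 4/3*b**2 + a - 3*b - 1 to the basis.

The other S-polynomials (S(h_2,k_3), S(h_1,k_4), S(h_2,k_4), S(k_3,k_4)) all reduce to 0 modulo the current basis, so we have a Gröbner basis.
Inter-reduce: drop elements whose leading term is divisible by another's, tail-reduce, and make monic.
Reduced Gröbner basis: {b**3 - b**2 + 3/4*a - 9/4*b - 3/4, a**2 - 4/3*b**2 - 4*a + 3, a*b - a + 1}.

These coincide, so the ideals are equal.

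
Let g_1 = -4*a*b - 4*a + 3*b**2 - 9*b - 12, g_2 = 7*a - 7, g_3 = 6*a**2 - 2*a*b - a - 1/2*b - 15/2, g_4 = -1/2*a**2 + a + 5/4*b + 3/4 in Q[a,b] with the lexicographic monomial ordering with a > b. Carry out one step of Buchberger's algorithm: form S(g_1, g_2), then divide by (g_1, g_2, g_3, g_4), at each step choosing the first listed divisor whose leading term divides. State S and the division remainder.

lcm(LM(g_1), LM(g_2)) = a*b.
S = (lcm/LT(g_1))·g_1 − (lcm/LT(g_2))·g_2 = a - 3/4*b**2 + 13/4*b + 3.
Reduce S modulo (g_1, g_2, g_3, g_4) in that order:
  leading term a: subtract (1/7)·g_2 from a - 3/4*b**2 + 13/4*b + 3 → -3/4*b**2 + 13/4*b + 4
  leading term b**2: no divisor's leading term divides it; move -3/4*b**2 to the remainder.
  leading term b: no divisor's leading term divides it; move 13/4*b to the remainder.
  leading term 1: no divisor's leading term divides it; move 4 to the remainder.
The remainder -3/4*b**2 + 13/4*b + 4 is nonzero, so it would be added as the next basis element.

S(g_1, g_2) = a - 3/4*b**2 + 13/4*b + 3; remainder on division = -3/4*b**2 + 13/4*b + 4.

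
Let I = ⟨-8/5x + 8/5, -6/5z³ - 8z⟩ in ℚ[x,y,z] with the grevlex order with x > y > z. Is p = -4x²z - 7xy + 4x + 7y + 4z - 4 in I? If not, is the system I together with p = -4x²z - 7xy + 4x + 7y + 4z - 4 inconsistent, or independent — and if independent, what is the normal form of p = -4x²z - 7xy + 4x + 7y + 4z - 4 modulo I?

First compute the reduced Gröbner basis of I by Buchberger's algorithm.
f_1 = -8/5x + 8/5, LT = x.
f_2 = -6/5z³ - 8z, LT = z³.

The S-polynomials (S(f_1,f_2)) all reduce to 0 modulo the current basis, so we have a Gröbner basis.
Inter-reduce: drop elements whose leading term is divisible by another's, tail-reduce, and make monic.
Reduced Gröbner basis: {z³ + 20/3z, x - 1}.
Label its elements g_1 = z³ + 20/3z, g_2 = x - 1.

Reduce p = -4x²z - 7xy + 4x + 7y + 4z - 4 modulo G:
  leading term x²z: subtract (-4xz)·g_2 from -4x²z - 7xy + 4x + 7y + 4z - 4 → -7xy - 4xz + 4x + 7y + 4z - 4
  leading term xy: subtract (-7y)·g_2 from -7xy - 4xz + 4x + 7y + 4z - 4 → -4xz + 4x + 4z - 4
  leading term xz: subtract (-4z)·g_2 from -4xz + 4x + 4z - 4 → 4x - 4
  leading term x: subtract (4)·g_2 from 4x - 4 → 0
  normal form = 0.
Since the normal form is 0, p ∈ I.

The remainder on division by a Gröbner basis is unique — it is the normal form.

-4x²z - 7xy + 4x + 7y + 4z - 4 lies in I (it reduces to 0).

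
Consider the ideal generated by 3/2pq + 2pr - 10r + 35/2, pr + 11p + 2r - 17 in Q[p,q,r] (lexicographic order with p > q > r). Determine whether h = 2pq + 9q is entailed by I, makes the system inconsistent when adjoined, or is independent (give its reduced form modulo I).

2pq + 9q is independent of I; its normal form modulo I is 88/3p + 9q + 56/3r - 206/3.

First compute the reduced Gröbner basis of I by Buchberger's algorithm.
f_1 = 3/2pq + 2pr - 10r + 35/2, LT = pq.
f_2 = pr + 11p + 2r - 17, LT = pr.

S(f_1,f_2): lcm = pqr. S = -11pq + 4/3pr^2 - 2qr + 17q - 20/3r^2 + 35/3r.
  leading term pq: subtract (-22/3)·f_1 from -11pq + 4/3pr^2 - 2qr + 17q - 20/3r^2 + 35/3r → 4/3pr^2 + 44/3pr - 2qr + 17q - 20/3r^2 - 185/3r + 385/3
  leading term pr^2: subtract (4/3r)·f_2 from 4/3pr^2 + 44/3pr - 2qr + 17q - 20/3r^2 - 185/3r + 385/3 → -2qr + 17q - 28/3r^2 - 39r + 385/3
  leading term qr: no divisor's leading term divides it; move -2qr to the remainder.
  leading term q: no divisor's leading term divides it; move 17q to the remainder.
  leading term r^2: no divisor's leading term divides it; move -28/3r^2 to the remainder.
  leading term r: no divisor's leading term divides it; move -39r to the remainder.
  leading term 1: no divisor's leading term divides it; move 385/3 to the remainder.
  remainder -2qr + 17q - 28/3r^2 - 39r + 385/3 ≠ 0; add k_3 = -2qr + 17q - 28/3r^2 - 39r + 385/3 to the basis.

The other S-polynomials (S(f_1,k_3), S(f_2,k_3)) all reduce to 0 modulo the current basis, so we have a Gröbner basis.
Inter-reduce: drop elements whose leading term is divisible by another's, tail-reduce, and make monic.
Reduced Gröbner basis: {pq - 44/3p - 28/3r + 103/3, pr + 11p + 2r - 17, qr - 17/2q + 14/3r^2 + 39/2r - 385/6}.
Label its elements g_1 = pq - 44/3p - 28/3r + 103/3, g_2 = pr + 11p + 2r - 17, g_3 = qr - 17/2q + 14/3r^2 + 39/2r - 385/6.

Reduce h = 2pq + 9q modulo G:
  leading term pq: subtract (2)·g_1 from 2pq + 9q → 88/3p + 9q + 56/3r - 206/3
  leading term p: no divisor's leading term divides it; move 88/3p to the remainder.
  leading term q: no divisor's leading term divides it; move 9q to the remainder.
  leading term r: no divisor's leading term divides it; move 56/3r to the remainder.
  leading term 1: no divisor's leading term divides it; move -206/3 to the remainder.
  normal form = 88/3p + 9q + 56/3r - 206/3.
The normal form is nonzero, so h ∉ I. Since h minus its normal form lies in I, I + (h) = I + (n) where n = 88/3p + 9q + 56/3r - 206/3; decide whether this ideal is the whole ring.
Run Buchberger on G together with n (pairs among the g_i already reduce to 0 since G is a Gröbner basis):
g_1 = pq - 44/3p - 28/3r + 103/3, LT = pq.
g_2 = pr + 11p + 2r - 17, LT = pr.
g_3 = qr - 17/2q + 14/3r^2 + 39/2r - 385/6, LT = qr.
n = 88/3p + 9q + 56/3r - 206/3, LT = p.

S(g_1,n): lcm = pq. S = -44/3p - 27/88q^2 - 7/11qr + 103/44q - 28/3r + 103/3.
  leading term p: subtract (-1/2)·n from -44/3p - 27/88q^2 - 7/11qr + 103/44q - 28/3r + 103/3 → -27/88q^2 - 7/11qr + 301/44q
  leading term q^2: no divisor's leading term divides it; move -27/88q^2 to the remainder.
  leading term qr: subtract (-7/11)·g_3 from -7/11qr + 301/44q → 63/44q + 98/33r^2 + 273/22r - 245/6
  leading term q: no divisor's leading term divides it; move 63/44q to the remainder.
  leading term r^2: no divisor's leading term divides it; move 98/33r^2 to the remainder.
  leading term r: no divisor's leading term divides it; move 273/22r to the remainder.
  leading term 1: no divisor's leading term divides it; move -245/6 to the remainder.
  remainder -27/88q^2 + 63/44q + 98/33r^2 + 273/22r - 245/6 ≠ 0; add m_5 = -27/88q^2 + 63/44q + 98/33r^2 + 273/22r - 245/6 to the basis.

S(g_2,n): lcm = pr. S = 11p - 27/88qr - 7/11r^2 + 191/44r - 17.
  leading term p: subtract (3/8)·n from 11p - 27/88qr - 7/11r^2 + 191/44r - 17 → -27/88qr - 27/8q - 7/11r^2 - 117/44r + 35/4
  leading term qr: subtract (-27/88)·g_3 from -27/88qr - 27/8q - 7/11r^2 - 117/44r + 35/4 → -1053/176q + 35/44r^2 + 585/176r - 175/16
  leading term q: no divisor's leading term divides it; move -1053/176q to the remainder.
  leading term r^2: no divisor's leading term divides it; move 35/44r^2 to the remainder.
  leading term r: no divisor's leading term divides it; move 585/176r to the remainder.
  leading term 1: no divisor's leading term divides it; move -175/16 to the remainder.
  remainder -1053/176q + 35/44r^2 + 585/176r - 175/16 ≠ 0; add m_6 = -1053/176q + 35/44r^2 + 585/176r - 175/16 to the basis.

S(g_3,m_5): lcm = q^2r. S = -17/2q^2 + 14/3qr^2 + 145/6qr - 385/6q + 784/81r^3 + 364/9r^2 - 10780/81r.
  leading term q^2: subtract (748/27)·m_5 from -17/2q^2 + 14/3qr^2 + 145/6qr - 385/6q + 784/81r^3 + 364/9r^2 - 10780/81r → 14/3qr^2 + 145/6qr - 623/6q + 784/81r^3 - 3388/81r^2 - 38626/81r + 91630/81
  leading term qr^2: subtract (14/3r)·g_3 from 14/3qr^2 + 145/6qr - 623/6q + 784/81r^3 - 3388/81r^2 - 38626/81r + 91630/81 → 383/6qr - 623/6q - 980/81r^3 - 10759/81r^2 - 14371/81r + 91630/81
  leading term qr: subtract (383/6)·g_3 from 383/6qr - 623/6q - 980/81r^3 - 10759/81r^2 - 14371/81r + 91630/81 → 1755/4q - 980/81r^3 - 34888/81r^2 - 460783/324r + 1693615/324
  leading term q: subtract (-220/3)·m_6 from 1755/4q - 980/81r^3 - 34888/81r^2 - 460783/324r + 1693615/324 → -980/81r^3 - 30163/81r^2 - 95452/81r + 358435/81
  leading term r^3: no divisor's leading term divides it; move -980/81r^3 to the remainder.
  leading term r^2: no divisor's leading term divides it; move -30163/81r^2 to the remainder.
  leading term r: no divisor's leading term divides it; move -95452/81r to the remainder.
  leading term 1: no divisor's leading term divides it; move 358435/81 to the remainder.
  remainder -980/81r^3 - 30163/81r^2 - 95452/81r + 358435/81 ≠ 0; add m_7 = -980/81r^3 - 30163/81r^2 - 95452/81r + 358435/81 to the basis.

The other S-polynomials (S(g_1,g_2), S(g_1,g_3), S(g_2,g_3), S(g_3,n), S(g_1,m_5), S(g_2,m_5), S(n,m_5), S(g_1,m_6), S(g_2,m_6), S(g_3,m_6), S(n,m_6), S(m_5,m_6), S(g_1,m_7), S(g_2,m_7), S(g_3,m_7), S(n,m_7), S(m_5,m_7), S(m_6,m_7)) all reduce to 0 modulo the current basis, so we have a Gröbner basis.
Inter-reduce: drop elements whose leading term is divisible by another's, tail-reduce, and make monic.
Reduced Gröbner basis: {p + 35/858r^2 + 71/88r - 9959/3432, q - 140/1053r^2 - 5/9r + 1925/1053, r^3 + 4309/140r^2 + 487/5r - 1463/4}.
The reduced Gröbner basis of I + (h) is {p + 35/858r^2 + 71/88r - 9959/3432, q - 140/1053r^2 - 5/9r + 1925/1053, r^3 + 4309/140r^2 + 487/5r - 1463/4} ≠ {1}, a proper ideal, so the enlarged system stays consistent: h is independent of I, with normal form 88/3p + 9q + 56/3r - 206/3.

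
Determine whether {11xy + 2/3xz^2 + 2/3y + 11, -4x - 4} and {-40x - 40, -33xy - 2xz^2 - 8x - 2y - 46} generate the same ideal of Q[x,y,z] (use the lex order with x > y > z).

Two ideals are equal iff their reduced Gröbner bases coincide (the reduced basis is unique for a fixed ordering).
Buchberger on the first generating set:
f_1 = 11xy + 2/3xz^2 + 2/3y + 11, LT = xy.
f_2 = -4x - 4, LT = x.

S(f_1,f_2): lcm = xy. S = 2/33xz^2 - 31/33y + 1.
  reduce S modulo (f_1, f_2):
  remainder -31/33y - 2/33z^2 + 1 ≠ 0; add g_3 = -31/33y - 2/33z^2 + 1 to the basis.

The other S-polynomials (S(f_1,g_3), S(f_2,g_3)) all reduce to 0 modulo the current basis, so we have a Gröbner basis.
Inter-reduce: drop elements whose leading term is divisible by another's, tail-reduce, and make monic.
Reduced Gröbner basis: {x + 1, y + 2/31z^2 - 33/31}.

Buchberger on the second generating set:
h_1 = -40x - 40, LT = x.
h_2 = -33xy - 2xz^2 - 8x - 2y - 46, LT = xy.

S(h_1,h_2): lcm = xy. S = -2/33xz^2 - 8/33x + 31/33y - 46/33.
  reduce S modulo (h_1, h_2):
  remainder 31/33y + 2/33z^2 - 38/33 ≠ 0; add k_3 = 31/33y + 2/33z^2 - 38/33 to the basis.

The other S-polynomials (S(h_1,k_3), S(h_2,k_3)) all reduce to 0 modulo the current basis, so we have a Gröbner basis.
Inter-reduce: drop elements whose leading term is divisible by another's, tail-reduce, and make monic.
Reduced Gröbner basis: {x + 1, y + 2/31z^2 - 38/31}.

These differ, so the ideals are not equal.

No, the ideals differ.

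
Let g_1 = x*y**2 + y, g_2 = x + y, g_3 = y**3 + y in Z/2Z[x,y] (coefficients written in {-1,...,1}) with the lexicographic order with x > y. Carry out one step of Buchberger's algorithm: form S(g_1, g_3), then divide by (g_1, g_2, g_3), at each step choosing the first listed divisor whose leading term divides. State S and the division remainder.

S(g_1, g_3) = x*y + y**2; remainder on division = 0.

lcm(LM(g_1), LM(g_3)) = x*y**3.
S = (lcm/LT(g_1))·g_1 − (lcm/LT(g_3))·g_3 = x*y + y**2.
Reduce S modulo (g_1, g_2, g_3) in that order:
  leading term x*y: subtract (y)·g_2 from x*y + y**2 → 0
The remainder is 0, so this S-polynomial contributes no new basis element.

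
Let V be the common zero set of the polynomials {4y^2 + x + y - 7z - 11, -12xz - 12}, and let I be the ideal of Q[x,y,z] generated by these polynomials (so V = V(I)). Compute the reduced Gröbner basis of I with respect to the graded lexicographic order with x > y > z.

G = {xz + 1, y^2 + 1/4x + 1/4y - 7/4z - 11/4}

This is the nonlinear analogue of row-reducing a linear system.

f_1 = 4y^2 + x + y - 7z - 11, LT = y^2.
f_2 = -12xz - 12, LT = xz.

S(f_1,f_2): leading monomials are coprime, so the S-polynomial reduces to 0 (Buchberger's first criterion).
Every S-polynomial of the final basis reduces to 0, so we have a Gröbner basis.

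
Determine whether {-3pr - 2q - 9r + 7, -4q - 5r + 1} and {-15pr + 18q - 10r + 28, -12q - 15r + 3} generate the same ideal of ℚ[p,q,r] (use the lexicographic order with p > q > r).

Yes, the ideals are equal.

Since reduced Gröbner bases are canonical representatives of ideals under a given ordering, it suffices to compute and compare them.
Buchberger on the first generating set:
f_1 = -3pr - 2q - 9r + 7, LT = pr.
f_2 = -4q - 5r + 1, LT = q.

The S-polynomials (S(f_1,f_2)) all reduce to 0 modulo the current basis, so we have a Gröbner basis.
Inter-reduce: drop elements whose leading term is divisible by another's, tail-reduce, and make monic.
Reduced Gröbner basis: {pr + 13/6r - 13/6, q + 5/4r - ¼}.

Buchberger on the second generating set:
h_1 = -15pr + 18q - 10r + 28, LT = pr.
h_2 = -12q - 15r + 3, LT = q.

The S-polynomials (S(h_1,h_2)) all reduce to 0 modulo the current basis, so we have a Gröbner basis.
Inter-reduce: drop elements whose leading term is divisible by another's, tail-reduce, and make monic.
Reduced Gröbner basis: {pr + 13/6r - 13/6, q + 5/4r - ¼}.

The two bases agree; hence the ideals are identical.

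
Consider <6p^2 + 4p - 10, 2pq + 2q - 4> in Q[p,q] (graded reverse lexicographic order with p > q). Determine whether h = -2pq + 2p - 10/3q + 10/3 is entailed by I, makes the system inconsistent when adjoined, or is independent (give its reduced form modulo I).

-2pq + 2p - 10/3q + 10/3 lies in I (it reduces to 0).

First compute the reduced Gröbner basis of I by Buchberger's algorithm.
f_1 = 6p^2 + 4p - 10, LT = p^2.
f_2 = 2pq + 2q - 4, LT = pq.

S(f_1,f_2): lcm = p^2q. S = -1/3pq + 2p - 5/3q.
  leading term pq: subtract (-1/6)·f_2 from -1/3pq + 2p - 5/3q → 2p - 4/3q - 2/3
  leading term p: no divisor's leading term divides it; move 2p to the remainder.
  leading term q: no divisor's leading term divides it; move -4/3q to the remainder.
  leading term 1: no divisor's leading term divides it; move -2/3 to the remainder.
  remainder 2p - 4/3q - 2/3 ≠ 0; add k_3 = 2p - 4/3q - 2/3 to the basis.

S(f_2,k_3): lcm = pq. S = 2/3q^2 + 4/3q - 2.
  leading term q^2: no divisor's leading term divides it; move 2/3q^2 to the remainder.
  leading term q: no divisor's leading term divides it; move 4/3q to the remainder.
  leading term 1: no divisor's leading term divides it; move -2 to the remainder.
  remainder 2/3q^2 + 4/3q - 2 ≠ 0; add k_4 = 2/3q^2 + 4/3q - 2 to the basis.

The other S-polynomials (S(f_1,k_3), S(f_1,k_4), S(f_2,k_4), S(k_3,k_4)) all reduce to 0 modulo the current basis, so we have a Gröbner basis.
Inter-reduce: drop elements whose leading term is divisible by another's, tail-reduce, and make monic.
Reduced Gröbner basis: {q^2 + 2q - 3, p - 2/3q - 1/3}.
Label its elements g_1 = q^2 + 2q - 3, g_2 = p - 2/3q - 1/3.

Reduce h = -2pq + 2p - 10/3q + 10/3 modulo G:
  leading term pq: subtract (-2q)·g_2 from -2pq + 2p - 10/3q + 10/3 → -4/3q^2 + 2p - 4q + 10/3
  leading term q^2: subtract (-4/3)·g_1 from -4/3q^2 + 2p - 4q + 10/3 → 2p - 4/3q - 2/3
  leading term p: subtract (2)·g_2 from 2p - 4/3q - 2/3 → 0
  normal form = 0.
Since the normal form is 0, h ∈ I.

The remainder on division by a Gröbner basis is unique — it is the normal form.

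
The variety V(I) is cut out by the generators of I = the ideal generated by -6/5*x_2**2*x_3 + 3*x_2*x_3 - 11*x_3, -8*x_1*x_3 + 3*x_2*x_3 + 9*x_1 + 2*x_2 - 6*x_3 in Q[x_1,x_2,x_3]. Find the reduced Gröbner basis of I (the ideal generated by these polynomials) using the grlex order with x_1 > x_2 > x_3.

G = {x_1*x_2**2 + 2/9*x_2**3 - 5/2*x_1*x_2 - 5/9*x_2**2 + 55/6*x_1 + 55/27*x_2, x_2**2*x_3 - 5/2*x_2*x_3 + 55/6*x_3, x_1*x_3 - 3/8*x_2*x_3 - 9/8*x_1 - 1/4*x_2 + 3/4*x_3}

This is the nonlinear analogue of row-reducing a linear system.

f_1 = -6/5*x_2**2*x_3 + 3*x_2*x_3 - 11*x_3, LT = x_2**2*x_3.
f_2 = -8*x_1*x_3 + 3*x_2*x_3 + 9*x_1 + 2*x_2 - 6*x_3, LT = x_1*x_3.

S(f_1,f_2): lcm = x_1*x_2**2*x_3. S = 3/8*x_2**3*x_3 + 9/8*x_1*x_2**2 - 5/2*x_1*x_2*x_3 + 1/4*x_2**3 - 3/4*x_2**2*x_3 + 55/6*x_1*x_3.
  leading term x_2**3*x_3: subtract (-5/16*x_2)·f_1 from 3/8*x_2**3*x_3 + 9/8*x_1*x_2**2 - 5/2*x_1*x_2*x_3 + 1/4*x_2**3 - 3/4*x_2**2*x_3 + 55/6*x_1*x_3 → 9/8*x_1*x_2**2 - 5/2*x_1*x_2*x_3 + 1/4*x_2**3 + 3/16*x_2**2*x_3 + 55/6*x_1*x_3 - 55/16*x_2*x_3
  leading term x_1*x_2**2: no divisor's leading term divides it; move 9/8*x_1*x_2**2 to the remainder.
  leading term x_1*x_2*x_3: subtract (5/16*x_2)·f_2 from -5/2*x_1*x_2*x_3 + 1/4*x_2**3 + 3/16*x_2**2*x_3 + 55/6*x_1*x_3 - 55/16*x_2*x_3 → 1/4*x_2**3 - 3/4*x_2**2*x_3 - 45/16*x_1*x_2 + 55/6*x_1*x_3 - 5/8*x_2**2 - 25/16*x_2*x_3
  leading term x_2**3: no divisor's leading term divides it; move 1/4*x_2**3 to the remainder.
  leading term x_2**2*x_3: subtract (5/8)·f_1 from -3/4*x_2**2*x_3 - 45/16*x_1*x_2 + 55/6*x_1*x_3 - 5/8*x_2**2 - 25/16*x_2*x_3 → -45/16*x_1*x_2 + 55/6*x_1*x_3 - 5/8*x_2**2 - 55/16*x_2*x_3 + 55/8*x_3
  leading term x_1*x_2: no divisor's leading term divides it; move -45/16*x_1*x_2 to the remainder.
  leading term x_1*x_3: subtract (-55/48)·f_2 from 55/6*x_1*x_3 - 5/8*x_2**2 - 55/16*x_2*x_3 + 55/8*x_3 → -5/8*x_2**2 + 165/16*x_1 + 55/24*x_2
  leading term x_2**2: no divisor's leading term divides it; move -5/8*x_2**2 to the remainder.
  leading term x_1: no divisor's leading term divides it; move 165/16*x_1 to the remainder.
  leading term x_2: no divisor's leading term divides it; move 55/24*x_2 to the remainder.
  remainder 9/8*x_1*x_2**2 + 1/4*x_2**3 - 45/16*x_1*x_2 - 5/8*x_2**2 + 165/16*x_1 + 55/24*x_2 ≠ 0; add g_3 = 9/8*x_1*x_2**2 + 1/4*x_2**3 - 45/16*x_1*x_2 - 5/8*x_2**2 + 165/16*x_1 + 55/24*x_2 to the basis.

S(f_1,g_3): lcm = x_1*x_2**2*x_3. S = -2/9*x_2**3*x_3 + 5/9*x_2**2*x_3 - 55/27*x_2*x_3.
  leading term x_2**3*x_3: subtract (5/27*x_2)·f_1 from -2/9*x_2**3*x_3 + 5/9*x_2**2*x_3 - 55/27*x_2*x_3 → 0
  remainder 0.

S(f_2,g_3): lcm = x_1*x_2**2*x_3. S = -43/72*x_2**3*x_3 - 9/8*x_1*x_2**2 + 5/2*x_1*x_2*x_3 - 1/4*x_2**3 + 47/36*x_2**2*x_3 - 55/6*x_1*x_3 - 55/27*x_2*x_3.
  leading term x_2**3*x_3: subtract (215/432*x_2)·f_1 from -43/72*x_2**3*x_3 - 9/8*x_1*x_2**2 + 5/2*x_1*x_2*x_3 - 1/4*x_2**3 + 47/36*x_2**2*x_3 - 55/6*x_1*x_3 - 55/27*x_2*x_3 → -9/8*x_1*x_2**2 + 5/2*x_1*x_2*x_3 - 1/4*x_2**3 - 3/16*x_2**2*x_3 - 55/6*x_1*x_3 + 55/16*x_2*x_3
  leading term x_1*x_2**2: subtract (-1)·g_3 from -9/8*x_1*x_2**2 + 5/2*x_1*x_2*x_3 - 1/4*x_2**3 - 3/16*x_2**2*x_3 - 55/6*x_1*x_3 + 55/16*x_2*x_3 → 5/2*x_1*x_2*x_3 - 3/16*x_2**2*x_3 - 45/16*x_1*x_2 - 55/6*x_1*x_3 - 5/8*x_2**2 + 55/16*x_2*x_3 + 165/16*x_1 + 55/24*x_2
  leading term x_1*x_2*x_3: subtract (-5/16*x_2)·f_2 from 5/2*x_1*x_2*x_3 - 3/16*x_2**2*x_3 - 45/16*x_1*x_2 - 55/6*x_1*x_3 - 5/8*x_2**2 + 55/16*x_2*x_3 + 165/16*x_1 + 55/24*x_2 → 3/4*x_2**2*x_3 - 55/6*x_1*x_3 + 25/16*x_2*x_3 + 165/16*x_1 + 55/24*x_2
  leading term x_2**2*x_3: subtract (-5/8)·f_1 from 3/4*x_2**2*x_3 - 55/6*x_1*x_3 + 25/16*x_2*x_3 + 165/16*x_1 + 55/24*x_2 → -55/6*x_1*x_3 + 55/16*x_2*x_3 + 165/16*x_1 + 55/24*x_2 - 55/8*x_3
  leading term x_1*x_3: subtract (55/48)·f_2 from -55/6*x_1*x_3 + 55/16*x_2*x_3 + 165/16*x_1 + 55/24*x_2 - 55/8*x_3 → 0
  remainder 0.

Every S-polynomial of the final basis reduces to 0, so we have a Gröbner basis.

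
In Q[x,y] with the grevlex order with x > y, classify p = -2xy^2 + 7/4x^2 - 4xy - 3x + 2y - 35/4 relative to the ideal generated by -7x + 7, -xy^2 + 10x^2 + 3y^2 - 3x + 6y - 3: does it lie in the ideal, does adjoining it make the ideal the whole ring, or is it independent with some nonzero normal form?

First compute the reduced Gröbner basis of I by Buchberger's algorithm.
f_1 = -7x + 7, LT = x.
f_2 = -xy^2 + 10x^2 + 3y^2 - 3x + 6y - 3, LT = xy^2.

S(f_1,f_2): lcm = xy^2. S = 10x^2 + 2y^2 - 3x + 6y - 3.
  reduce S modulo (f_1, f_2):
  remainder 2y^2 + 6y + 4 ≠ 0; add h_3 = 2y^2 + 6y + 4 to the basis.

The other S-polynomials (S(f_1,h_3), S(f_2,h_3)) all reduce to 0 modulo the current basis, so we have a Gröbner basis.
Inter-reduce: drop elements whose leading term is divisible by another's, tail-reduce, and make monic.
Reduced Gröbner basis: {y^2 + 3y + 2, x - 1}.
Label its elements g_1 = y^2 + 3y + 2, g_2 = x - 1.

Reduce p = -2xy^2 + 7/4x^2 - 4xy - 3x + 2y - 35/4 modulo G:
  leading term xy^2: subtract (-2x)·g_1 from -2xy^2 + 7/4x^2 - 4xy - 3x + 2y - 35/4 → 7/4x^2 + 2xy + x + 2y - 35/4
  leading term x^2: subtract (7/4x)·g_2 from 7/4x^2 + 2xy + x + 2y - 35/4 → 2xy + 11/4x + 2y - 35/4
  leading term xy: subtract (2y)·g_2 from 2xy + 11/4x + 2y - 35/4 → 11/4x + 4y - 35/4
  leading term x: subtract (11/4)·g_2 from 11/4x + 4y - 35/4 → 4y - 6
  leading term y: no divisor's leading term divides it; move 4y to the remainder.
  leading term 1: no divisor's leading term divides it; move -6 to the remainder.
  normal form = 4y - 6.
The normal form is nonzero, so p ∉ I. Since p minus its normal form lies in I, I + (p) = I + (r) where r = 4y - 6; decide whether this ideal is the whole ring.
Run Buchberger on G together with r (pairs among the g_i already reduce to 0 since G is a Gröbner basis):
g_1 = y^2 + 3y + 2, LT = y^2.
g_2 = x - 1, LT = x.
r = 4y - 6, LT = y.

S(g_1,r): lcm = y^2. S = 9/2y + 2.
  reduce S modulo (g_1, g_2, r):
  remainder 35/4 ≠ 0; add m_4 = 35/4 to the basis.

The other S-polynomials (S(g_1,g_2), S(g_2,r), S(g_1,m_4), S(g_2,m_4), S(r,m_4)) all reduce to 0 modulo the current basis, so we have a Gröbner basis.
Inter-reduce: drop elements whose leading term is divisible by another's, tail-reduce, and make monic.
Reduced Gröbner basis: {1}.
The reduced Gröbner basis of I + (p) is {1}: the ideal is the whole ring, so the enlarged system has no common solution — adjoining p is inconsistent.

Ideal membership is decidable via reduction modulo a Gröbner basis.

Adjoining -2xy^2 + 7/4x^2 - 4xy - 3x + 2y - 35/4 makes the ideal the whole ring: the system is inconsistent.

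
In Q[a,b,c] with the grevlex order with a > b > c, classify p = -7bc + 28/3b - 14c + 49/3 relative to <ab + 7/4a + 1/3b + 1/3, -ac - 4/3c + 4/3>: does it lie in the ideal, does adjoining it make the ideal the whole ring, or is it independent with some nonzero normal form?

-7bc + 28/3b - 14c + 49/3 lies in I (it reduces to 0).

First compute the reduced Gröbner basis of I by Buchberger's algorithm.
f_1 = ab + 7/4a + 1/3b + 1/3, LT = ab.
f_2 = -ac - 4/3c + 4/3, LT = ac.

S(f_1,f_2): lcm = abc. S = 7/4ac - bc + 4/3b + 1/3c.
  leading term ac: subtract (-7/4)·f_2 from 7/4ac - bc + 4/3b + 1/3c → -bc + 4/3b - 2c + 7/3
  leading term bc: no divisor's leading term divides it; move -bc to the remainder.
  leading term b: no divisor's leading term divides it; move 4/3b to the remainder.
  leading term c: no divisor's leading term divides it; move -2c to the remainder.
  leading term 1: no divisor's leading term divides it; move 7/3 to the remainder.
  remainder -bc + 4/3b - 2c + 7/3 ≠ 0; add h_3 = -bc + 4/3b - 2c + 7/3 to the basis.

The other S-polynomials (S(f_1,h_3), S(f_2,h_3)) all reduce to 0 modulo the current basis, so we have a Gröbner basis.
Inter-reduce: drop elements whose leading term is divisible by another's, tail-reduce, and make monic.
Reduced Gröbner basis: {ab + 7/4a + 1/3b + 1/3, ac + 4/3c - 4/3, bc - 4/3b + 2c - 7/3}.
Label its elements g_1 = ab + 7/4a + 1/3b + 1/3, g_2 = ac + 4/3c - 4/3, g_3 = bc - 4/3b + 2c - 7/3.

Reduce p = -7bc + 28/3b - 14c + 49/3 modulo G:
  leading term bc: subtract (-7)·g_3 from -7bc + 28/3b - 14c + 49/3 → 0
  normal form = 0.
Since the normal form is 0, p ∈ I.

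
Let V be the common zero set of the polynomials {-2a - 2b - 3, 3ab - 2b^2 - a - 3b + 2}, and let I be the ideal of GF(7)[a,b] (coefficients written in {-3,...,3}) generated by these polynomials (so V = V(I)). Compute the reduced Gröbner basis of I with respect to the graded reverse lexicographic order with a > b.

This is the nonlinear analogue of row-reducing a linear system.

f_1 = -2a - 2b - 3, LT = a.
f_2 = 3ab - 2b^2 - a - 3b + 2, LT = ab.

S(f_1,f_2): lcm = ab. S = -3b^2 - 2a - b - 3.
  reduce S modulo (f_1, f_2):
  remainder -3b^2 + b ≠ 0; add g_3 = -3b^2 + b to the basis.

The other S-polynomials (S(f_1,g_3), S(f_2,g_3)) all reduce to 0 modulo the current basis, so we have a Gröbner basis.
Inter-reduce: drop elements whose leading term is divisible by another's, tail-reduce, and make monic.

G = {b^2 + 2b, a + b - 2}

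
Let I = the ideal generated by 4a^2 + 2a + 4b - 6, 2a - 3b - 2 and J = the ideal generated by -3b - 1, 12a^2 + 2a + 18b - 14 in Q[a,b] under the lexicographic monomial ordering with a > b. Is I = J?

No, the ideals differ.

For a fixed monomial order, each ideal has a unique reduced Gröbner basis; comparing bases decides equality.
Buchberger on the first generating set:
f_1 = 4a^2 + 2a + 4b - 6, LT = a^2.
f_2 = 2a - 3b - 2, LT = a.

S(f_1,f_2): lcm = a^2. S = 3/2ab + 3/2a + b - 3/2.
  reduce S modulo (f_1, f_2):
  remainder 9/4b^2 + 19/4b ≠ 0; add g_3 = 9/4b^2 + 19/4b to the basis.

The other S-polynomials (S(f_1,g_3), S(f_2,g_3)) all reduce to 0 modulo the current basis, so we have a Gröbner basis.
Inter-reduce: drop elements whose leading term is divisible by another's, tail-reduce, and make monic.
Reduced Gröbner basis: {a - 3/2b - 1, b^2 + 19/9b}.

Buchberger on the second generating set:
h_1 = -3b - 1, LT = b.
h_2 = 12a^2 + 2a + 18b - 14, LT = a^2.

The S-polynomials (S(h_1,h_2)) all reduce to 0 modulo the current basis, so we have a Gröbner basis.
Inter-reduce: drop elements whose leading term is divisible by another's, tail-reduce, and make monic.
Reduced Gröbner basis: {a^2 + 1/6a - 5/3, b + 1/3}.

Since the reduced bases disagree, the two ideals are not the same.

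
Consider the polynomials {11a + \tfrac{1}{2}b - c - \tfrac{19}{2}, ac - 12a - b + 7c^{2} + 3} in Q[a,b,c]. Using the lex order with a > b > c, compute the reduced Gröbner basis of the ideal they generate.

f_1 = 11a + \tfrac{1}{2}b - c - \tfrac{19}{2}, LT = a.
f_2 = ac - 12a - b + 7c^{2} + 3, LT = ac.

S(f_1,f_2): lcm = ac. S = 12a + \tfrac{1}{22}bc + b - \tfrac{78}{11}c^{2} - \tfrac{19}{22}c - 3.
  leading term a: subtract (\tfrac{12}{11})·f_1 from 12a + \tfrac{1}{22}bc + b - \tfrac{78}{11}c^{2} - \tfrac{19}{22}c - 3 → \tfrac{1}{22}bc + \tfrac{5}{11}b - \tfrac{78}{11}c^{2} + \tfrac{5}{22}c + \tfrac{81}{11}
  leading term bc: no divisor's leading term divides it; move \tfrac{1}{22}bc to the remainder.
  leading term b: no divisor's leading term divides it; move \tfrac{5}{11}b to the remainder.
  leading term c^{2}: no divisor's leading term divides it; move -\tfrac{78}{11}c^{2} to the remainder.
  leading term c: no divisor's leading term divides it; move \tfrac{5}{22}c to the remainder.
  leading term 1: no divisor's leading term divides it; move \tfrac{81}{11} to the remainder.
  remainder \tfrac{1}{22}bc + \tfrac{5}{11}b - \tfrac{78}{11}c^{2} + \tfrac{5}{22}c + \tfrac{81}{11} ≠ 0; add g_3 = \tfrac{1}{22}bc + \tfrac{5}{11}b - \tfrac{78}{11}c^{2} + \tfrac{5}{22}c + \tfrac{81}{11} to the basis.

The other S-polynomials (S(f_1,g_3), S(f_2,g_3)) all reduce to 0 modulo the current basis, so we have a Gröbner basis.
Inter-reduce: drop elements whose leading term is divisible by another's, tail-reduce, and make monic.

G = {a + \tfrac{1}{22}b - \tfrac{1}{11}c - \tfrac{19}{22}, bc + 10b - 156c^{2} + 5c + 162}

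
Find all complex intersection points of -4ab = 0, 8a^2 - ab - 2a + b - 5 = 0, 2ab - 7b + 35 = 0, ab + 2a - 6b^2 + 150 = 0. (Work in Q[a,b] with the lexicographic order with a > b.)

Compute a lex Gröbner basis by Buchberger's algorithm.
f_1 = -4ab, LT = ab.
f_2 = 8a^2 - ab - 2a + b - 5, LT = a^2.
f_3 = 2ab - 7b + 35, LT = ab.
f_4 = ab + 2a - 6b^2 + 150, LT = ab.

S(f_1,f_2): lcm = a^2b. S = 1/8ab^2 + 1/4ab - 1/8b^2 + 5/8b.
  leading term ab^2: subtract (-1/32b)·f_1 from 1/8ab^2 + 1/4ab - 1/8b^2 + 5/8b → 1/4ab - 1/8b^2 + 5/8b
  leading term ab: subtract (-1/16)·f_1 from 1/4ab - 1/8b^2 + 5/8b → -1/8b^2 + 5/8b
  leading term b^2: no divisor's leading term divides it; move -1/8b^2 to the remainder.
  leading term b: no divisor's leading term divides it; move 5/8b to the remainder.
  remainder -1/8b^2 + 5/8b ≠ 0; add h_5 = -1/8b^2 + 5/8b to the basis.

S(f_1,f_3): lcm = ab. S = 7/2b - 35/2.
  leading term b: no divisor's leading term divides it; move 7/2b to the remainder.
  leading term 1: no divisor's leading term divides it; move -35/2 to the remainder.
  remainder 7/2b - 35/2 ≠ 0; add h_6 = 7/2b - 35/2 to the basis.

S(f_1,f_4): lcm = ab. S = -2a + 6b^2 - 150.
  leading term a: no divisor's leading term divides it; move -2a to the remainder.
  leading term b^2: subtract (-48)·h_5 from 6b^2 - 150 → 30b - 150
  leading term b: subtract (60/7)·h_6 from 30b - 150 → 0
  remainder -2a ≠ 0; add h_7 = -2a to the basis.

The other S-polynomials (S(f_2,f_3), S(f_2,f_4), S(f_3,f_4), S(f_1,h_5), S(f_2,h_5), S(f_3,h_5), S(f_4,h_5), S(f_1,h_6), S(f_2,h_6), S(f_3,h_6), S(f_4,h_6), S(h_5,h_6), S(f_1,h_7), S(f_2,h_7), S(f_3,h_7), S(f_4,h_7), S(h_5,h_7), S(h_6,h_7)) all reduce to 0 modulo the current basis, so we have a Gröbner basis.
Inter-reduce: drop elements whose leading term is divisible by another's, tail-reduce, and make monic.
Reduced Gröbner basis: {a, b - 5}.

From the last basis element, b - 5 = 0, so b takes values in {5}. Each choice, substituted upward through the basis, yields the corresponding point(s) of the solution set.
  b = 5: the earlier basis element becomes a = 0, giving a = 0 — point (0, 5).
Substituting each solution back into the original system confirms all equations vanish.

{(0, 5)}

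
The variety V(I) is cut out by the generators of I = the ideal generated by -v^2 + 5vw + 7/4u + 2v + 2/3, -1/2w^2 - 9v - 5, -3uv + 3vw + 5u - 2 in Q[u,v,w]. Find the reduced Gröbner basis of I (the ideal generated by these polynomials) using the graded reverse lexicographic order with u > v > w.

f_1 = -v^2 + 5vw + 7/4u + 2v + 2/3, LT = v^2.
f_2 = -1/2w^2 - 9v - 5, LT = w^2.
f_3 = -3uv + 3vw + 5u - 2, LT = uv.

S(f_1,f_2): leading monomials are coprime, so the S-polynomial reduces to 0 (Buchberger's first criterion).
S(f_1,f_3): lcm = uv^2. S = -5uvw + v^2w - 7/4u^2 - 1/3uv - 2/3u - 2/3v.
  leading term uvw: subtract (5/3w)·f_3 from -5uvw + v^2w - 7/4u^2 - 1/3uv - 2/3u - 2/3v → v^2w - 5vw^2 - 7/4u^2 - 1/3uv - 25/3uw - 2/3u - 2/3v + 10/3w
  leading term v^2w: subtract (-w)·f_1 from v^2w - 5vw^2 - 7/4u^2 - 1/3uv - 25/3uw - 2/3u - 2/3v + 10/3w → -7/4u^2 - 1/3uv - 79/12uw + 2vw - 2/3u - 2/3v + 4w
  leading term u^2: no divisor's leading term divides it; move -7/4u^2 to the remainder.
  leading term uv: subtract (1/9)·f_3 from -1/3uv - 79/12uw + 2vw - 2/3u - 2/3v + 4w → -79/12uw + 5/3vw - 11/9u - 2/3v + 4w + 2/9
  leading term uw: no divisor's leading term divides it; move -79/12uw to the remainder.
  leading term vw: no divisor's leading term divides it; move 5/3vw to the remainder.
  leading term u: no divisor's leading term divides it; move -11/9u to the remainder.
  leading term v: no divisor's leading term divides it; move -2/3v to the remainder.
  leading term w: no divisor's leading term divides it; move 4w to the remainder.
  leading term 1: no divisor's leading term divides it; move 2/9 to the remainder.
  remainder -7/4u^2 - 79/12uw + 5/3vw - 11/9u - 2/3v + 4w + 2/9 ≠ 0; add g_4 = -7/4u^2 - 79/12uw + 5/3vw - 11/9u - 2/3v + 4w + 2/9 to the basis.

S(f_2,f_3): leading monomials are coprime, so the S-polynomial reduces to 0 (Buchberger's first criterion).
S(f_1,g_4): leading monomials are coprime, so the S-polynomial reduces to 0 (Buchberger's first criterion).
S(f_2,g_4): leading monomials are coprime, so the S-polynomial reduces to 0 (Buchberger's first criterion).
S(f_3,g_4): lcm = u^2v. S = -100/21uvw + 20/21v^2w - 5/3u^2 - 44/63uv - 8/21v^2 + 16/7vw + 2/3u + 8/63v.
  leading term uvw: subtract (100/63w)·f_3 from -100/21uvw + 20/21v^2w - 5/3u^2 - 44/63uv - 8/21v^2 + 16/7vw + 2/3u + 8/63v → 20/21v^2w - 100/21vw^2 - 5/3u^2 - 44/63uv - 8/21v^2 - 500/63uw + 16/7vw + 2/3u + 8/63v + 200/63w
  leading term v^2w: subtract (-20/21w)·f_1 from 20/21v^2w - 100/21vw^2 - 5/3u^2 - 44/63uv - 8/21v^2 - 500/63uw + 16/7vw + 2/3u + 8/63v + 200/63w → -5/3u^2 - 44/63uv - 8/21v^2 - 395/63uw + 88/21vw + 2/3u + 8/63v + 80/21w
  leading term u^2: subtract (20/21)·g_4 from -5/3u^2 - 44/63uv - 8/21v^2 - 395/63uw + 88/21vw + 2/3u + 8/63v + 80/21w → -44/63uv - 8/21v^2 + 164/63vw + 346/189u + 16/21v - 40/189
  leading term uv: subtract (44/189)·f_3 from -44/63uv - 8/21v^2 + 164/63vw + 346/189u + 16/21v - 40/189 → -8/21v^2 + 40/21vw + 2/3u + 16/21v + 16/63
  leading term v^2: subtract (8/21)·f_1 from -8/21v^2 + 40/21vw + 2/3u + 16/21v + 16/63 → 0
  remainder 0.

Every S-polynomial of the final basis reduces to 0, so we have a Gröbner basis.

G = {u^2 + 79/21uw - 20/21vw + 44/63u + 8/21v - 16/7w - 8/63, uv - vw - 5/3u + 2/3, v^2 - 5vw - 7/4u - 2v - 2/3, w^2 + 18v + 10}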